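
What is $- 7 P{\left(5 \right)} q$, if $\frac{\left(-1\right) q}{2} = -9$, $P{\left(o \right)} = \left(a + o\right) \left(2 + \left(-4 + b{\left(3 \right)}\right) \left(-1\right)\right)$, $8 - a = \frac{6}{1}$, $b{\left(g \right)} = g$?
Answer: $-2646$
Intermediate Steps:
$a = 2$ ($a = 8 - \frac{6}{1} = 8 - 6 \cdot 1 = 8 - 6 = 2$)
$P{\left(o \right)} = 6 + 3 o$ ($P{\left(o \right)} = \left(2 + o\right) \left(2 + \left(-4 + 3\right) \left(-1\right)\right) = \left(2 + o\right) \left(2 - -1\right) = \left(2 + o\right) \left(2 + 1\right) = \left(2 + o\right) 3 = 6 + 3 o$)
$q = 18$ ($q = \left(-2\right) \left(-9\right) = 18$)
$- 7 P{\left(5 \right)} q = - 7 \left(6 + 3 \cdot 5\right) 18 = - 7 \left(6 + 15\right) 18 = \left(-7\right) 21 \cdot 18 = \left(-147\right) 18 = -2646$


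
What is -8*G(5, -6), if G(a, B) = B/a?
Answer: 48/5 ≈ 9.6000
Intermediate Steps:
-8*G(5, -6) = -(-48)/5 = -8*(-6/5) = 48/5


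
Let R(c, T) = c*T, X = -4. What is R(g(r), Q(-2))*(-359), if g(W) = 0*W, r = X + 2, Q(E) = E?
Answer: 0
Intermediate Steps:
r = -2 (r = -4 + 2 = -2)
g(W) = 0
R(c, T) = T*c
R(g(r), Q(-2))*(-359) = -2*0*(-359) = 0*(-359) = 0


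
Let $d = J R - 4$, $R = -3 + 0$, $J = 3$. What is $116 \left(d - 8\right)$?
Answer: $-2436$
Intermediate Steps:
$R = -3$
$d = -13$ ($d = 3 \left(-3\right) - 4 = -9 - 4 = -13$)
$116 \left(d - 8\right) = 116 \left(-13 - 8\right) = 116 \left(-21\right) = -2436$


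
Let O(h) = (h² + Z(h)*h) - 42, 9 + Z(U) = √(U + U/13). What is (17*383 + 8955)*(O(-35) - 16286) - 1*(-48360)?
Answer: -228662848 - 3789170*I*√130/13 ≈ -2.2866e+8 - 3.3233e+6*I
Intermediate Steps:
Z(U) = -9 + √182*√U/13 (Z(U) = -9 + √(U + U/13) = -9 + √(14*U/13) = -9 + √182*√U/13)
O(h) = -42 + h² + h*(-9 + √182*√h/13) (O(h) = (h² + (-9 + √182*√h/13)*h) - 42 = (h² + h*(-9 + √182*√h/13)) - 42 = -42 + h² + h*(-9 + √182*√h/13))
(17*383 + 8955)*(O(-35) - 16286) - 1*(-48360) = (17*383 + 8955)*((-42 + (-35)² - 9*(-35) + √182*(-35)^(3/2)/13) - 16286) - 1*(-48360) = (6511 + 8955)*((-42 + 1225 + 315 + √182*(-35*I*√35)/13) - 16286) + 48360 = 15466*((-42 + 1225 + 315 - 245*I*√130/13) - 16286) + 48360 = 15466*((1498 - 245*I*√130/13) - 16286) + 48360 = 15466*(-14788 - 245*I*√130/13) + 48360 = (-228711208 - 3789170*I*√130/13) + 48360 = -228662848 - 3789170*I*√130/13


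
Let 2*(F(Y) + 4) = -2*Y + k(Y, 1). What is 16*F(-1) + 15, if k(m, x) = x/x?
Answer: -25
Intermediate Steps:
k(m, x) = 1
F(Y) = -7/2 - Y (F(Y) = -4 + (-2*Y + 1)/2 = -4 + (1 - 2*Y)/2 = -4 + (½ - Y) = -7/2 - Y)
16*F(-1) + 15 = 16*(-7/2 - 1*(-1)) + 15 = 16*(-7/2 + 1) + 15 = 16*(-5/2) + 15 = -40 + 15 = -25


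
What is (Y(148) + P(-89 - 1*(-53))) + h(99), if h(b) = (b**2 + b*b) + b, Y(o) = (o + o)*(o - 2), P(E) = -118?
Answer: 62799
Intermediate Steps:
Y(o) = 2*o*(-2 + o) (Y(o) = (2*o)*(-2 + o) = 2*o*(-2 + o))
h(b) = b + 2*b**2 (h(b) = (b**2 + b**2) + b = 2*b**2 + b = b + 2*b**2)
(Y(148) + P(-89 - 1*(-53))) + h(99) = (2*148*(-2 + 148) - 118) + 99*(1 + 2*99) = (2*148*146 - 118) + 99*(1 + 198) = (43216 - 118) + 99*199 = 43098 + 19701 = 62799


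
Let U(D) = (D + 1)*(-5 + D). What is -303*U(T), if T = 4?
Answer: 1515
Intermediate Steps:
U(D) = (1 + D)*(-5 + D)
-303*U(T) = -303*(-5 + 4**2 - 4*4) = -303*(-5 + 16 - 16) = -303*(-5) = 1515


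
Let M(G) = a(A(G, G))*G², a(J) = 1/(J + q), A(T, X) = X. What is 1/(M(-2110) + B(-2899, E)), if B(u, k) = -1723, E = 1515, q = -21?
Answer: -2131/8123813 ≈ -0.00026232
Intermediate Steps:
a(J) = 1/(-21 + J) (a(J) = 1/(J - 21) = 1/(-21 + J))
M(G) = G²/(-21 + G)
1/(M(-2110) + B(-2899, E)) = 1/((-2110)²/(-21 - 2110) - 1723) = 1/(4452100/(-2131) - 1723) = 1/(4452100*(-1/2131) - 1723) = 1/(-4452100/2131 - 1723) = 1/(-8123813/2131) = -2131/8123813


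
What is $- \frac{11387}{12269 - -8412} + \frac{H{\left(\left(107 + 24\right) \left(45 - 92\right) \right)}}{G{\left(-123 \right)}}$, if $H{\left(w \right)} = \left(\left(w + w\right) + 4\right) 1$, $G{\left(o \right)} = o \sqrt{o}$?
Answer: $- \frac{11387}{20681} - \frac{12310 i \sqrt{123}}{15129} \approx -0.5506 - 9.024 i$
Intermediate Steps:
$G{\left(o \right)} = o^{\frac{3}{2}}$
$H{\left(w \right)} = 4 + 2 w$ ($H{\left(w \right)} = \left(2 w + 4\right) 1 = \left(4 + 2 w\right) 1 = 4 + 2 w$)
$- \frac{11387}{12269 - -8412} + \frac{H{\left(\left(107 + 24\right) \left(45 - 92\right) \right)}}{G{\left(-123 \right)}} = - \frac{11387}{12269 - -8412} + \frac{4 + 2 \left(107 + 24\right) \left(45 - 92\right)}{\left(-123\right)^{\frac{3}{2}}} = - \frac{11387}{12269 + 8412} + \frac{4 + 2 \cdot 131 \left(-47\right)}{\left(-123\right) i \sqrt{123}} = - \frac{11387}{20681} + \left(4 + 2 \left(-6157\right)\right) \frac{i \sqrt{123}}{15129} = \left(-11387\right) \frac{1}{20681} + \left(4 - 12314\right) \frac{i \sqrt{123}}{15129} = - \frac{11387}{20681} - 12310 \frac{i \sqrt{123}}{15129} = - \frac{11387}{20681} - \frac{12310 i \sqrt{123}}{15129}$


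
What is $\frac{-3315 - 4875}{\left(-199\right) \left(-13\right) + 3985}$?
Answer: $- \frac{4095}{3286} \approx -1.2462$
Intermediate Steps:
$\frac{-3315 - 4875}{\left(-199\right) \left(-13\right) + 3985} = - \frac{8190}{2587 + 3985} = - \frac{8190}{6572} = \left(-8190\right) \frac{1}{6572} = - \frac{4095}{3286}$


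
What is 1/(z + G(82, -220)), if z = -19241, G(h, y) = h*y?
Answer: -1/37281 ≈ -2.6823e-5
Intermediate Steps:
1/(z + G(82, -220)) = 1/(-19241 + 82*(-220)) = 1/(-19241 - 18040) = 1/(-37281) = -1/37281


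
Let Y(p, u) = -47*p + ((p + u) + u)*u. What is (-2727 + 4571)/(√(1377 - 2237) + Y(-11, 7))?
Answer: 124009/36288 - 461*I*√215/36288 ≈ 3.4174 - 0.18628*I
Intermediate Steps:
Y(p, u) = -47*p + u*(p + 2*u) (Y(p, u) = -47*p + (p + 2*u)*u = -47*p + u*(p + 2*u))
(-2727 + 4571)/(√(1377 - 2237) + Y(-11, 7)) = (-2727 + 4571)/(√(1377 - 2237) + (-47*(-11) + 2*7² - 11*7)) = 1844/(√(-860) + (517 + 2*49 - 77)) = 1844/(2*I*√215 + (517 + 98 - 77)) = 1844/(2*I*√215 + 538) = 1844/(538 + 2*I*√215)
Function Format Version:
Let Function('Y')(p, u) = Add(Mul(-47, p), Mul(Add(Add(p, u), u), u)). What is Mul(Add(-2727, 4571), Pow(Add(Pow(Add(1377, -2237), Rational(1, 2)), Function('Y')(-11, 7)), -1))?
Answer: Add(Rational(124009, 36288), Mul(Rational(-461, 36288), I, Pow(215, Rational(1, 2)))) ≈ Add(3.4174, Mul(-0.18628, I))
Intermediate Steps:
Function('Y')(p, u) = Add(Mul(-47, p), Mul(u, Add(p, Mul(2, u)))) (Function('Y')(p, u) = Add(Mul(-47, p), Mul(Add(p, Mul(2, u)), u)) = Add(Mul(-47, p), Mul(u, Add(p, Mul(2, u)))))
Mul(Add(-2727, 4571), Pow(Add(Pow(Add(1377, -2237), Rational(1, 2)), Function('Y')(-11, 7)), -1)) = Mul(Add(-2727, 4571), Pow(Add(Pow(Add(1377, -2237), Rational(1, 2)), Add(Mul(-47, -11), Mul(2, Pow(7, 2)), Mul(-11, 7))), -1)) = Mul(1844, Pow(Add(Pow(-860, Rational(1, 2)), Add(517, Mul(2, 49), -77)), -1)) = Mul(1844, Pow(Add(Mul(2, I, Pow(215, Rational(1, 2))), Add(517, 98, -77)), -1)) = Mul(1844, Pow(Add(Mul(2, I, Pow(215, Rational(1, 2))), 538), -1)) = Mul(1844, Pow(Add(538, Mul(2, I, Pow(215, Rational(1, 2)))), -1))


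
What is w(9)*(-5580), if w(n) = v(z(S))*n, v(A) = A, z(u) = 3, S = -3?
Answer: -150660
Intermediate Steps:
w(n) = 3*n
w(9)*(-5580) = (3*9)*(-5580) = 27*(-5580) = -150660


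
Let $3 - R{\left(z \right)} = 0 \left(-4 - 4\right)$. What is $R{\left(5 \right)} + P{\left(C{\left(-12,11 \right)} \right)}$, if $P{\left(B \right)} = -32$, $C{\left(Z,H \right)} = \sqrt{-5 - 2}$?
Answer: $-29$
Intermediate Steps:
$R{\left(z \right)} = 3$ ($R{\left(z \right)} = 3 - 0 \left(-4 - 4\right) = 3 - 0 \left(-8\right) = 3 - 0 = 3 + 0 = 3$)
$C{\left(Z,H \right)} = i \sqrt{7}$ ($C{\left(Z,H \right)} = \sqrt{-7} = i \sqrt{7}$)
$R{\left(5 \right)} + P{\left(C{\left(-12,11 \right)} \right)} = 3 - 32 = -29$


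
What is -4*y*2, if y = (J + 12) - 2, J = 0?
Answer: -80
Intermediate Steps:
y = 10 (y = (0 + 12) - 2 = 12 - 2 = 10)
-4*y*2 = -4*10*2 = -40*2 = -80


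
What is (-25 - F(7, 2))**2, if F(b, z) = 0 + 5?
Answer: 900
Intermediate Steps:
F(b, z) = 5
(-25 - F(7, 2))**2 = (-25 - 1*5)**2 = (-25 - 5)**2 = (-30)**2 = 900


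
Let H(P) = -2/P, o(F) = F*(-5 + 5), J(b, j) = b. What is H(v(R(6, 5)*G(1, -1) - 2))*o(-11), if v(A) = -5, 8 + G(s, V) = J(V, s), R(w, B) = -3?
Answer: 0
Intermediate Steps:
G(s, V) = -8 + V
o(F) = 0 (o(F) = F*0 = 0)
H(v(R(6, 5)*G(1, -1) - 2))*o(-11) = -2/(-5)*0 = -2*(-1/5)*0 = (2/5)*0 = 0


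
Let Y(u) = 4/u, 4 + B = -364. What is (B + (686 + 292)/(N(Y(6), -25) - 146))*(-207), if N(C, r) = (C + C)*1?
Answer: 16833861/217 ≈ 77575.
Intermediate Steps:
B = -368 (B = -4 - 364 = -368)
N(C, r) = 2*C (N(C, r) = (2*C)*1 = 2*C)
(B + (686 + 292)/(N(Y(6), -25) - 146))*(-207) = (-368 + (686 + 292)/(2*(4/6) - 146))*(-207) = (-368 + 978/(2*(4*(1/6)) - 146))*(-207) = (-368 + 978/(2*(2/3) - 146))*(-207) = (-368 + 978/(4/3 - 146))*(-207) = (-368 + 978/(-434/3))*(-207) = (-368 + 978*(-3/434))*(-207) = (-368 - 1467/217)*(-207) = -81323/217*(-207) = 16833861/217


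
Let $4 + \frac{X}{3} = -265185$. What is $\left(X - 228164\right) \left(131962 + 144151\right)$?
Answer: $-282665437603$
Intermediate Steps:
$X = -795567$ ($X = -12 + 3 \left(-265185\right) = -12 - 795555 = -795567$)
$\left(X - 228164\right) \left(131962 + 144151\right) = \left(-795567 - 228164\right) \left(131962 + 144151\right) = \left(-1023731\right) 276113 = -282665437603$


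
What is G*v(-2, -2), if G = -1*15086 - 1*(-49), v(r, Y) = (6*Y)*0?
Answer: 0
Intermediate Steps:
v(r, Y) = 0
G = -15037 (G = -15086 + 49 = -15037)
G*v(-2, -2) = -15037*0 = 0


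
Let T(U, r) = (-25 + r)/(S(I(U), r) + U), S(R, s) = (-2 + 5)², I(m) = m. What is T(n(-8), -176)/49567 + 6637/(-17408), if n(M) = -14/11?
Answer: -1647144959/4314311680 ≈ -0.38179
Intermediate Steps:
n(M) = -14/11 (n(M) = -14*1/11 = -14/11)
S(R, s) = 9 (S(R, s) = 3² = 9)
T(U, r) = (-25 + r)/(9 + U)
T(n(-8), -176)/49567 + 6637/(-17408) = ((-25 - 176)/(9 - 14/11))/49567 + 6637/(-17408) = (-201/(85/11))*(1/49567) + 6637*(-1/17408) = ((11/85)*(-201))*(1/49567) - 6637/17408 = -2211/85*1/49567 - 6637/17408 = -2211/4213195 - 6637/17408 = -1647144959/4314311680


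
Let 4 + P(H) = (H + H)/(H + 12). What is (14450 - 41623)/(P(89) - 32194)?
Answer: 2744473/3251820 ≈ 0.84398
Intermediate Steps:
P(H) = -4 + 2*H/(12 + H) (P(H) = -4 + (H + H)/(H + 12) = -4 + (2*H)/(12 + H) = -4 + 2*H/(12 + H))
(14450 - 41623)/(P(89) - 32194) = (14450 - 41623)/(2*(-24 - 1*89)/(12 + 89) - 32194) = -27173/(2*(-24 - 89)/101 - 32194) = -27173/(2*(1/101)*(-113) - 32194) = -27173/(-226/101 - 32194) = -27173/(-3251820/101) = -27173*(-101/3251820) = 2744473/3251820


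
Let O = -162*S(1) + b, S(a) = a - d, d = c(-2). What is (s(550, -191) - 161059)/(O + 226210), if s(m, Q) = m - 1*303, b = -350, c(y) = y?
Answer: -80406/112687 ≈ -0.71353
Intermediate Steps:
d = -2
S(a) = 2 + a (S(a) = a - 1*(-2) = a + 2 = 2 + a)
s(m, Q) = -303 + m (s(m, Q) = m - 303 = -303 + m)
O = -836 (O = -162*(2 + 1) - 350 = -162*3 - 350 = -486 - 350 = -836)
(s(550, -191) - 161059)/(O + 226210) = ((-303 + 550) - 161059)/(-836 + 226210) = (247 - 161059)/225374 = -160812*1/225374 = -80406/112687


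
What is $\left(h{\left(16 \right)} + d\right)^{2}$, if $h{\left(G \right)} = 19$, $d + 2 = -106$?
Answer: $7921$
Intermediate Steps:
$d = -108$ ($d = -2 - 106 = -108$)
$\left(h{\left(16 \right)} + d\right)^{2} = \left(19 - 108\right)^{2} = \left(-89\right)^{2} = 7921$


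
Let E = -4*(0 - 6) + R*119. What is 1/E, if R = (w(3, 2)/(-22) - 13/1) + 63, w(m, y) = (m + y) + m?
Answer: 11/65238 ≈ 0.00016861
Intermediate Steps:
w(m, y) = y + 2*m
R = 546/11 (R = ((2 + 2*3)/(-22) - 13/1) + 63 = ((2 + 6)*(-1/22) - 13*1) + 63 = (8*(-1/22) - 13) + 63 = (-4/11 - 13) + 63 = -147/11 + 63 = 546/11 ≈ 49.636)
E = 65238/11 (E = -4*(0 - 6) + (546/11)*119 = -4*(-6) + 64974/11 = 24 + 64974/11 = 65238/11 ≈ 5930.7)
1/E = 1/(65238/11) = 11/65238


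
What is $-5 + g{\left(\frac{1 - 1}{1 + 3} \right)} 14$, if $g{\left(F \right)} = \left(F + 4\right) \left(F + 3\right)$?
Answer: $163$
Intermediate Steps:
$g{\left(F \right)} = \left(3 + F\right) \left(4 + F\right)$ ($g{\left(F \right)} = \left(4 + F\right) \left(3 + F\right) = \left(3 + F\right) \left(4 + F\right)$)
$-5 + g{\left(\frac{1 - 1}{1 + 3} \right)} 14 = -5 + \left(12 + \left(\frac{1 - 1}{1 + 3}\right)^{2} + 7 \frac{1 - 1}{1 + 3}\right) 14 = -5 + \left(12 + \left(\frac{0}{4}\right)^{2} + 7 \cdot \frac{0}{4}\right) 14 = -5 + \left(12 + \left(0 \cdot \frac{1}{4}\right)^{2} + 7 \cdot 0 \cdot \frac{1}{4}\right) 14 = -5 + \left(12 + 0^{2} + 7 \cdot 0\right) 14 = -5 + \left(12 + 0 + 0\right) 14 = -5 + 12 \cdot 14 = -5 + 168 = 163$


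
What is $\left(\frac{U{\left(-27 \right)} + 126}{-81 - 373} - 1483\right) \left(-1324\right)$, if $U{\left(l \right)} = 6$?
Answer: $\frac{445800068}{227} \approx 1.9639 \cdot 10^{6}$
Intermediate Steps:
$\left(\frac{U{\left(-27 \right)} + 126}{-81 - 373} - 1483\right) \left(-1324\right) = \left(\frac{6 + 126}{-81 - 373} - 1483\right) \left(-1324\right) = \left(\frac{132}{-454} - 1483\right) \left(-1324\right) = \left(132 \left(- \frac{1}{454}\right) - 1483\right) \left(-1324\right) = \left(- \frac{66}{227} - 1483\right) \left(-1324\right) = \left(- \frac{336707}{227}\right) \left(-1324\right) = \frac{445800068}{227}$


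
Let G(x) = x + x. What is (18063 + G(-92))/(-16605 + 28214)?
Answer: 941/611 ≈ 1.5401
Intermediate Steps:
G(x) = 2*x
(18063 + G(-92))/(-16605 + 28214) = (18063 + 2*(-92))/(-16605 + 28214) = (18063 - 184)/11609 = 17879*(1/11609) = 941/611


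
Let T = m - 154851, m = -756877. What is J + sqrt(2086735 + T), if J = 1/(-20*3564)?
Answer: -1/71280 + sqrt(1175007) ≈ 1084.0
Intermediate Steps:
T = -911728 (T = -756877 - 154851 = -911728)
J = -1/71280 (J = 1/(-71280) = -1/71280 ≈ -1.4029e-5)
J + sqrt(2086735 + T) = -1/71280 + sqrt(2086735 - 911728) = -1/71280 + sqrt(1175007)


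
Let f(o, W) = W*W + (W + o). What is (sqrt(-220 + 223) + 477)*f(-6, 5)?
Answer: 11448 + 24*sqrt(3) ≈ 11490.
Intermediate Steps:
f(o, W) = W + o + W**2 (f(o, W) = W**2 + (W + o) = W + o + W**2)
(sqrt(-220 + 223) + 477)*f(-6, 5) = (sqrt(-220 + 223) + 477)*(5 - 6 + 5**2) = (sqrt(3) + 477)*(5 - 6 + 25) = (477 + sqrt(3))*24 = 11448 + 24*sqrt(3)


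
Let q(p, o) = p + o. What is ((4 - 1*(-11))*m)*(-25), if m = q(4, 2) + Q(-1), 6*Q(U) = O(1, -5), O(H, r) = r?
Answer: -3875/2 ≈ -1937.5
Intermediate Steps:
Q(U) = -⅚ (Q(U) = (⅙)*(-5) = -⅚)
q(p, o) = o + p
m = 31/6 (m = (2 + 4) - ⅚ = 6 - ⅚ = 31/6 ≈ 5.1667)
((4 - 1*(-11))*m)*(-25) = ((4 - 1*(-11))*(31/6))*(-25) = ((4 + 11)*(31/6))*(-25) = (15*(31/6))*(-25) = (155/2)*(-25) = -3875/2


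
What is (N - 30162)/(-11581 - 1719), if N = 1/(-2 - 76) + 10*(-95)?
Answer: 127723/54600 ≈ 2.3392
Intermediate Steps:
N = -74101/78 (N = 1/(-78) - 950 = -1/78 - 950 = -74101/78 ≈ -950.01)
(N - 30162)/(-11581 - 1719) = (-74101/78 - 30162)/(-11581 - 1719) = -2426737/78/(-13300) = -2426737/78*(-1/13300) = 127723/54600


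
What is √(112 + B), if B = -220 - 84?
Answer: 8*I*√3 ≈ 13.856*I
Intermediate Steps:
B = -304
√(112 + B) = √(112 - 304) = √(-192) = 8*I*√3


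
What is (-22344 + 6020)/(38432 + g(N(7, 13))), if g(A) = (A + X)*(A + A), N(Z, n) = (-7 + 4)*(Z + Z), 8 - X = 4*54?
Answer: -4081/14858 ≈ -0.27467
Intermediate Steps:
X = -208 (X = 8 - 4*54 = 8 - 1*216 = 8 - 216 = -208)
N(Z, n) = -6*Z
g(A) = 2*A*(-208 + A) (g(A) = (A - 208)*(A + A) = (-208 + A)*(2*A) = 2*A*(-208 + A))
(-22344 + 6020)/(38432 + g(N(7, 13))) = (-22344 + 6020)/(38432 + 2*(-6*7)*(-208 - 6*7)) = -16324/(38432 + 2*(-42)*(-208 - 42)) = -16324/(38432 + 2*(-42)*(-250)) = -16324/(38432 + 21000) = -16324/59432 = -16324*1/59432 = -4081/14858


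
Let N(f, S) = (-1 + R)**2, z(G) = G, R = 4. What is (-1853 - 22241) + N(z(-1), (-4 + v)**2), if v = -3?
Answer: -24085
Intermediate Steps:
N(f, S) = 9 (N(f, S) = (-1 + 4)**2 = 3**2 = 9)
(-1853 - 22241) + N(z(-1), (-4 + v)**2) = (-1853 - 22241) + 9 = -24094 + 9 = -24085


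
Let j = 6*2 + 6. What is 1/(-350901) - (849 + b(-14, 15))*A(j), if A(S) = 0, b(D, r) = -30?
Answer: -1/350901 ≈ -2.8498e-6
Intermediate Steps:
j = 18 (j = 12 + 6 = 18)
1/(-350901) - (849 + b(-14, 15))*A(j) = 1/(-350901) - (849 - 30)*0 = -1/350901 - 819*0 = -1/350901 - 1*0 = -1/350901 + 0 = -1/350901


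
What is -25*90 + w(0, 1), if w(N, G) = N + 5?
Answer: -2245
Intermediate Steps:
w(N, G) = 5 + N
-25*90 + w(0, 1) = -25*90 + (5 + 0) = -2250 + 5 = -2245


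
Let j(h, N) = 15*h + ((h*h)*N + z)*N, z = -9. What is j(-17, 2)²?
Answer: 779689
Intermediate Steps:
j(h, N) = 15*h + N*(-9 + N*h²) (j(h, N) = 15*h + ((h*h)*N - 9)*N = 15*h + (h²*N - 9)*N = 15*h + (N*h² - 9)*N = 15*h + (-9 + N*h²)*N = 15*h + N*(-9 + N*h²))
j(-17, 2)² = (-9*2 + 15*(-17) + 2²*(-17)²)² = (-18 - 255 + 4*289)² = (-18 - 255 + 1156)² = 883² = 779689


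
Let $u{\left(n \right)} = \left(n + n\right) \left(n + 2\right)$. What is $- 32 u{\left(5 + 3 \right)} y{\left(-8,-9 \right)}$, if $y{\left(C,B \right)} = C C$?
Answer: $-327680$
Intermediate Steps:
$y{\left(C,B \right)} = C^{2}$
$u{\left(n \right)} = 2 n \left(2 + n\right)$
$- 32 u{\left(5 + 3 \right)} y{\left(-8,-9 \right)} = - 32 \cdot 2 \left(5 + 3\right) \left(2 + \left(5 + 3\right)\right) \left(-8\right)^{2} = - 32 \cdot 2 \cdot 8 \left(2 + 8\right) 64 = - 32 \cdot 2 \cdot 8 \cdot 10 \cdot 64 = \left(-32\right) 160 \cdot 64 = \left(-5120\right) 64 = -327680$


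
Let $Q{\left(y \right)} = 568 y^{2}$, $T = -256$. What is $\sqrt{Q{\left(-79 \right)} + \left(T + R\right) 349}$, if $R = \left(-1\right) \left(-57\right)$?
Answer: $\sqrt{3475437} \approx 1864.3$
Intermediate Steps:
$R = 57$
$\sqrt{Q{\left(-79 \right)} + \left(T + R\right) 349} = \sqrt{568 \left(-79\right)^{2} + \left(-256 + 57\right) 349} = \sqrt{568 \cdot 6241 - 69451} = \sqrt{3544888 - 69451} = \sqrt{3475437}$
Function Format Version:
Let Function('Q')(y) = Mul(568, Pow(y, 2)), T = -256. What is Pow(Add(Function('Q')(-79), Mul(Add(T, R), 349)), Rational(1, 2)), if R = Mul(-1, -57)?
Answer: Pow(3475437, Rational(1, 2)) ≈ 1864.3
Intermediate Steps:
R = 57
Pow(Add(Function('Q')(-79), Mul(Add(T, R), 349)), Rational(1, 2)) = Pow(Add(Mul(568, Pow(-79, 2)), Mul(Add(-256, 57), 349)), Rational(1, 2)) = Pow(Add(Mul(568, 6241), Mul(-199, 349)), Rational(1, 2)) = Pow(Add(3544888, -69451), Rational(1, 2)) = Pow(3475437, Rational(1, 2))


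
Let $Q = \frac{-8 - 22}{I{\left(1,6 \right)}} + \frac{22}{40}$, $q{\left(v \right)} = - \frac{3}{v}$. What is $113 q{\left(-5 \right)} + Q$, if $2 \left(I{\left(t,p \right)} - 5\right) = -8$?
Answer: $\frac{767}{20} \approx 38.35$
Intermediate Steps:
$I{\left(t,p \right)} = 1$ ($I{\left(t,p \right)} = 5 + \frac{1}{2} \left(-8\right) = 5 - 4 = 1$)
$Q = - \frac{589}{20}$ ($Q = \frac{-8 - 22}{1} + \frac{22}{40} = \left(-30\right) 1 + 22 \cdot \frac{1}{40} = -30 + \frac{11}{20} = - \frac{589}{20} \approx -29.45$)
$113 q{\left(-5 \right)} + Q = 113 \left(- \frac{3}{-5}\right) - \frac{589}{20} = 113 \left(\left(-3\right) \left(- \frac{1}{5}\right)\right) - \frac{589}{20} = 113 \cdot \frac{3}{5} - \frac{589}{20} = \frac{339}{5} - \frac{589}{20} = \frac{767}{20}$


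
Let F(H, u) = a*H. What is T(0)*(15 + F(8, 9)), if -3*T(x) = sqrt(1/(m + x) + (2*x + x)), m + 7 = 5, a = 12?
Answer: -37*I*sqrt(2)/2 ≈ -26.163*I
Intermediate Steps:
F(H, u) = 12*H
m = -2 (m = -7 + 5 = -2)
T(x) = -sqrt(1/(-2 + x) + 3*x)/3 (T(x) = -sqrt(1/(-2 + x) + (2*x + x))/3 = -sqrt(1/(-2 + x) + 3*x)/3)
T(0)*(15 + F(8, 9)) = (-sqrt(1 + 3*0*(-2 + 0))*(I*sqrt(2)/2)/3)*(15 + 12*8) = (-sqrt(1 + 3*0*(-2))*(I*sqrt(2)/2)/3)*(15 + 96) = -I*sqrt(2)*sqrt(1 + 0)/2/3*111 = -I*sqrt(2)/2/3*111 = -I*sqrt(2)/6*111 = -37*I*sqrt(2)/2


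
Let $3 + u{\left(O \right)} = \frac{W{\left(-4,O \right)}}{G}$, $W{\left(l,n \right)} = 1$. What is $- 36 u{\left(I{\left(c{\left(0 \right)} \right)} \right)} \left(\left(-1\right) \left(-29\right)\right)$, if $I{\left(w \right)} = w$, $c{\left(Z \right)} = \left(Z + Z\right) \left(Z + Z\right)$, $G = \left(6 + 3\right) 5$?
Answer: $\frac{15544}{5} \approx 3108.8$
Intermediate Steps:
$G = 45$ ($G = 9 \cdot 5 = 45$)
$c{\left(Z \right)} = 4 Z^{2}$ ($c{\left(Z \right)} = 2 Z 2 Z = 4 Z^{2}$)
$u{\left(O \right)} = - \frac{134}{45}$ ($u{\left(O \right)} = -3 + 1 \cdot \frac{1}{45} = -3 + \frac{1}{45} = - \frac{134}{45}$)
$- 36 u{\left(I{\left(c{\left(0 \right)} \right)} \right)} \left(\left(-1\right) \left(-29\right)\right) = \left(-36\right) \left(- \frac{134}{45}\right) \left(\left(-1\right) \left(-29\right)\right) = \frac{536}{5} \cdot 29 = \frac{15544}{5}$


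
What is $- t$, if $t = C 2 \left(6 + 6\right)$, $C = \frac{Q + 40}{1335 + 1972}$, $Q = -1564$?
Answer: $\frac{36576}{3307} \approx 11.06$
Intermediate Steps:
$C = - \frac{1524}{3307}$ ($C = \frac{-1564 + 40}{1335 + 1972} = - \frac{1524}{3307} \approx -0.46084$)
$t = - \frac{36576}{3307}$ ($t = - \frac{1524 \cdot 2 \left(6 + 6\right)}{3307} = - \frac{1524 \cdot 2 \cdot 12}{3307} = \left(- \frac{1524}{3307}\right) 24 = - \frac{36576}{3307} \approx -11.06$)
$- t = \left(-1\right) \left(- \frac{36576}{3307}\right) = \frac{36576}{3307}$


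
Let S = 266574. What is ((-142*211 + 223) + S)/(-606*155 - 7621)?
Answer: -236835/101551 ≈ -2.3322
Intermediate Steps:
((-142*211 + 223) + S)/(-606*155 - 7621) = ((-142*211 + 223) + 266574)/(-606*155 - 7621) = ((-29962 + 223) + 266574)/(-93930 - 7621) = (-29739 + 266574)/(-101551) = 236835*(-1/101551) = -236835/101551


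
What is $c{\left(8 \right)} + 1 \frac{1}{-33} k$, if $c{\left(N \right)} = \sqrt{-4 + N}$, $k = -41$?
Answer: $\frac{107}{33} \approx 3.2424$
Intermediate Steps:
$c{\left(8 \right)} + 1 \frac{1}{-33} k = \sqrt{-4 + 8} + 1 \frac{1}{-33} \left(-41\right) = \sqrt{4} + 1 \left(- \frac{1}{33}\right) \left(-41\right) = 2 - - \frac{41}{33} = 2 + \frac{41}{33} = \frac{107}{33}$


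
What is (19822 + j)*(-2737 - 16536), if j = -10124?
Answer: -186909554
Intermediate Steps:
(19822 + j)*(-2737 - 16536) = (19822 - 10124)*(-2737 - 16536) = 9698*(-19273) = -186909554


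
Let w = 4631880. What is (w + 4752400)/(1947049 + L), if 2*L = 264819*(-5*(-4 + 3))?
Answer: 18768560/5218193 ≈ 3.5968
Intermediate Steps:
L = 1324095/2 (L = (264819*(-5*(-4 + 3)))/2 = (264819*(-5*(-1)))/2 = (264819*5)/2 = (1/2)*1324095 = 1324095/2 ≈ 6.6205e+5)
(w + 4752400)/(1947049 + L) = (4631880 + 4752400)/(1947049 + 1324095/2) = 9384280/(5218193/2) = 9384280*(2/5218193) = 18768560/5218193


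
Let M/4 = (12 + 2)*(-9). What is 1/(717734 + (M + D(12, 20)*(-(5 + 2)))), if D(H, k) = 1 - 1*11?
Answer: 1/717300 ≈ 1.3941e-6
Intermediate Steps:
D(H, k) = -10 (D(H, k) = 1 - 11 = -10)
M = -504 (M = 4*((12 + 2)*(-9)) = 4*(14*(-9)) = 4*(-126) = -504)
1/(717734 + (M + D(12, 20)*(-(5 + 2)))) = 1/(717734 + (-504 - (-10)*(5 + 2))) = 1/(717734 + (-504 - (-10)*7)) = 1/(717734 + (-504 - 10*(-7))) = 1/(717734 + (-504 + 70)) = 1/(717734 - 434) = 1/717300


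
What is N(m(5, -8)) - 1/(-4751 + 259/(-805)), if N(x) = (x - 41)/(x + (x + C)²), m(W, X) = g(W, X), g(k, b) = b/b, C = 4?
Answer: -10926545/7103226 ≈ -1.5383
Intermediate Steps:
g(k, b) = 1
m(W, X) = 1
N(x) = (-41 + x)/(x + (4 + x)²) (N(x) = (x - 41)/(x + (x + 4)²) = (-41 + x)/(x + (4 + x)²))
N(m(5, -8)) - 1/(-4751 + 259/(-805)) = (-41 + 1)/(1 + (4 + 1)²) - 1/(-4751 + 259/(-805)) = -40/(1 + 5²) - 1/(-4751 + 259*(-1/805)) = -40/(1 + 25) - 1/(-4751 - 37/115) = -40/26 - 1/(-546402/115) = (1/26)*(-40) - 1*(-115/546402) = -20/13 + 115/546402 = -10926545/7103226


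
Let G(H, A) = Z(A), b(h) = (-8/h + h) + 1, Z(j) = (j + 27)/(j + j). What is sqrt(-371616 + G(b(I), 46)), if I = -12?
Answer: I*sqrt(786337777)/46 ≈ 609.6*I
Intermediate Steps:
Z(j) = (27 + j)/(2*j) (Z(j) = (27 + j)/((2*j)) = (27 + j)*(1/(2*j)) = (27 + j)/(2*j))
b(h) = 1 + h - 8/h (b(h) = (h - 8/h) + 1 = 1 + h - 8/h)
G(H, A) = (27 + A)/(2*A)
sqrt(-371616 + G(b(I), 46)) = sqrt(-371616 + (1/2)*(27 + 46)/46) = sqrt(-371616 + (1/2)*(1/46)*73) = sqrt(-371616 + 73/92) = sqrt(-34188599/92) = I*sqrt(786337777)/46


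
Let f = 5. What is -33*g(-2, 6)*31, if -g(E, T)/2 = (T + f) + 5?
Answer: 32736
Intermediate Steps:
g(E, T) = -20 - 2*T (g(E, T) = -2*((T + 5) + 5) = -2*((5 + T) + 5) = -2*(10 + T) = -20 - 2*T)
-33*g(-2, 6)*31 = -33*(-20 - 2*6)*31 = -33*(-20 - 12)*31 = -33*(-32)*31 = 1056*31 = 32736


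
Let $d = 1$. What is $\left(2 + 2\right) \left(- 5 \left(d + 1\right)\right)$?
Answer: $-40$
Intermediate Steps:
$\left(2 + 2\right) \left(- 5 \left(d + 1\right)\right) = \left(2 + 2\right) \left(- 5 \left(1 + 1\right)\right) = 4 \left(\left(-5\right) 2\right) = 4 \left(-10\right) = -40$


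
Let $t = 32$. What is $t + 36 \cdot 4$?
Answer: $176$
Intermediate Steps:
$t + 36 \cdot 4 = 32 + 36 \cdot 4 = 32 + 144 = 176$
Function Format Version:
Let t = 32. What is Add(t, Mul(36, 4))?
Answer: 176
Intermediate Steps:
Add(t, Mul(36, 4)) = Add(32, Mul(36, 4)) = Add(32, 144) = 176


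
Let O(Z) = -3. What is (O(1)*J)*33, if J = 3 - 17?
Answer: 1386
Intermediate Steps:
J = -14
(O(1)*J)*33 = -3*(-14)*33 = 42*33 = 1386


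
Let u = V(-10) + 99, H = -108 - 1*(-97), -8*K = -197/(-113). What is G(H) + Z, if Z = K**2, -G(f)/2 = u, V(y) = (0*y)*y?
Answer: -161769959/817216 ≈ -197.95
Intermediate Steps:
K = -197/904 (K = -(-197)/(8*(-113)) = -(-197)*(-1)/(8*113) = -1/8*197/113 = -197/904 ≈ -0.21792)
H = -11 (H = -108 + 97 = -11)
V(y) = 0 (V(y) = 0*y = 0)
u = 99 (u = 0 + 99 = 99)
G(f) = -198 (G(f) = -2*99 = -198)
Z = 38809/817216 (Z = (-197/904)**2 = 38809/817216 ≈ 0.047489)
G(H) + Z = -198 + 38809/817216 = -161769959/817216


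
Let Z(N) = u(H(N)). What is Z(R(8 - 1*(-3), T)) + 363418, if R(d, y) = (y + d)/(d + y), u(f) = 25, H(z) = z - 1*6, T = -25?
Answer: 363443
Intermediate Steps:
H(z) = -6 + z (H(z) = z - 6 = -6 + z)
R(d, y) = 1 (R(d, y) = (d + y)/(d + y) = 1)
Z(N) = 25
Z(R(8 - 1*(-3), T)) + 363418 = 25 + 363418 = 363443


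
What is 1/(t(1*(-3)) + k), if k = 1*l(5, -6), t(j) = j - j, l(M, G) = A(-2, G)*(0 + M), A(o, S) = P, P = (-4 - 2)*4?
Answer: -1/120 ≈ -0.0083333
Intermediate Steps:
P = -24 (P = -6*4 = -24)
A(o, S) = -24
l(M, G) = -24*M (l(M, G) = -24*(0 + M) = -24*M)
t(j) = 0
k = -120 (k = 1*(-24*5) = 1*(-120) = -120)
1/(t(1*(-3)) + k) = 1/(0 - 120) = 1/(-120) = -1/120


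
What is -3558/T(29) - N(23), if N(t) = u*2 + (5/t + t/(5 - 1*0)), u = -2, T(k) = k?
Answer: -411896/3335 ≈ -123.51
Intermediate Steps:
N(t) = -4 + 5/t + t/5 (N(t) = -2*2 + (5/t + t/(5 - 1*0)) = -4 + (5/t + t/(5 + 0)) = -4 + (5/t + t/5) = -4 + 5/t + t/5)
-3558/T(29) - N(23) = -3558/29 - (-4 + 5/23 + (1/5)*23) = -3558*1/29 - (-4 + 5*(1/23) + 23/5) = -3558/29 - (-4 + 5/23 + 23/5) = -3558/29 - 1*94/115 = -3558/29 - 94/115 = -411896/3335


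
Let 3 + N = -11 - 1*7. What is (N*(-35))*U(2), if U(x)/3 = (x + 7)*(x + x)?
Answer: 79380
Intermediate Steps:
U(x) = 6*x*(7 + x) (U(x) = 3*((x + 7)*(x + x)) = 3*((7 + x)*(2*x)) = 3*(2*x*(7 + x)) = 6*x*(7 + x))
N = -21 (N = -3 + (-11 - 1*7) = -3 + (-11 - 7) = -3 - 18 = -21)
(N*(-35))*U(2) = (-21*(-35))*(6*2*(7 + 2)) = 735*(6*2*9) = 735*108 = 79380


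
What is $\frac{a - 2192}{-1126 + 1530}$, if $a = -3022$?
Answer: $- \frac{2607}{202} \approx -12.906$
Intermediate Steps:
$\frac{a - 2192}{-1126 + 1530} = \frac{-3022 - 2192}{-1126 + 1530} = - \frac{5214}{404} = \left(-5214\right) \frac{1}{404} = - \frac{2607}{202}$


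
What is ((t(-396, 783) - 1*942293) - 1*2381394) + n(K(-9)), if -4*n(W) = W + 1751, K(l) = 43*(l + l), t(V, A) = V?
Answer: -13297309/4 ≈ -3.3243e+6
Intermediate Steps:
K(l) = 86*l (K(l) = 43*(2*l) = 86*l)
n(W) = -1751/4 - W/4 (n(W) = -(W + 1751)/4 = -(1751 + W)/4 = -1751/4 - W/4)
((t(-396, 783) - 1*942293) - 1*2381394) + n(K(-9)) = ((-396 - 1*942293) - 1*2381394) + (-1751/4 - 43*(-9)/2) = ((-396 - 942293) - 2381394) + (-1751/4 - ¼*(-774)) = (-942689 - 2381394) + (-1751/4 + 387/2) = -3324083 - 977/4 = -13297309/4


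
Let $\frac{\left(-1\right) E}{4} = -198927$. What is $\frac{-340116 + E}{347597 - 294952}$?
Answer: $\frac{455592}{52645} \approx 8.654$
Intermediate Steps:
$E = 795708$ ($E = \left(-4\right) \left(-198927\right) = 795708$)
$\frac{-340116 + E}{347597 - 294952} = \frac{-340116 + 795708}{347597 - 294952} = \frac{455592}{52645}$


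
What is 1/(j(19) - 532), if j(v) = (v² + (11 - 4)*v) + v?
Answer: -1/19 ≈ -0.052632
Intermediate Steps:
j(v) = v² + 8*v (j(v) = (v² + 7*v) + v = v² + 8*v)
1/(j(19) - 532) = 1/(19*(8 + 19) - 532) = 1/(19*27 - 532) = 1/(513 - 532) = 1/(-19) = -1/19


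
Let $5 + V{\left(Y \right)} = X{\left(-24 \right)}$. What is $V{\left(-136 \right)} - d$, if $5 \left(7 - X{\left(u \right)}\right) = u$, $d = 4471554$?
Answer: $- \frac{22357736}{5} \approx -4.4715 \cdot 10^{6}$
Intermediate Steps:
$X{\left(u \right)} = 7 - \frac{u}{5}$
$V{\left(Y \right)} = \frac{34}{5}$ ($V{\left(Y \right)} = -5 + \left(7 - - \frac{24}{5}\right) = -5 + \left(7 + \frac{24}{5}\right) = -5 + \frac{59}{5} = \frac{34}{5}$)
$V{\left(-136 \right)} - d = \frac{34}{5} - 4471554 = - \frac{22357736}{5}$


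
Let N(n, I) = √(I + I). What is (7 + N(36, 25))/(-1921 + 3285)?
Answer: 7/1364 + 5*√2/1364 ≈ 0.010316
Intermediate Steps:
N(n, I) = √2*√I (N(n, I) = √(2*I) = √2*√I)
(7 + N(36, 25))/(-1921 + 3285) = (7 + √2*√25)/(-1921 + 3285) = (7 + √2*5)/1364 = (7 + 5*√2)*(1/1364) = 7/1364 + 5*√2/1364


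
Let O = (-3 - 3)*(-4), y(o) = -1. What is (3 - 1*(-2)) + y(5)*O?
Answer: -19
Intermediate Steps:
O = 24 (O = -6*(-4) = 24)
(3 - 1*(-2)) + y(5)*O = (3 - 1*(-2)) - 1*24 = (3 + 2) - 24 = 5 - 24 = -19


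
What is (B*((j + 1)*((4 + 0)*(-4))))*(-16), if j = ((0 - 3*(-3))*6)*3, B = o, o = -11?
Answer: -459008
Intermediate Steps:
B = -11
j = 162 (j = ((0 + 9)*6)*3 = (9*6)*3 = 54*3 = 162)
(B*((j + 1)*((4 + 0)*(-4))))*(-16) = -11*(162 + 1)*(4 + 0)*(-4)*(-16) = -1793*4*(-4)*(-16) = -1793*(-16)*(-16) = -11*(-2608)*(-16) = 28688*(-16) = -459008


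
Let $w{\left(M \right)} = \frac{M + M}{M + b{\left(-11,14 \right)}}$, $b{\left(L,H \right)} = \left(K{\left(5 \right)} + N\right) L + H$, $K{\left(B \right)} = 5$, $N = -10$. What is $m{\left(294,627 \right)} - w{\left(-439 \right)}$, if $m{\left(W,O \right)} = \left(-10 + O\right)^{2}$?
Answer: $\frac{70427026}{185} \approx 3.8069 \cdot 10^{5}$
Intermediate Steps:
$b{\left(L,H \right)} = H - 5 L$ ($b{\left(L,H \right)} = \left(5 - 10\right) L + H = - 5 L + H = H - 5 L$)
$w{\left(M \right)} = \frac{2 M}{69 + M}$ ($w{\left(M \right)} = \frac{M + M}{M + \left(14 - -55\right)} = \frac{2 M}{M + \left(14 + 55\right)} = \frac{2 M}{M + 69} = \frac{2 M}{69 + M}$)
$m{\left(294,627 \right)} - w{\left(-439 \right)} = \left(-10 + 627\right)^{2} - 2 \left(-439\right) \frac{1}{69 - 439} = 617^{2} - 2 \left(-439\right) \frac{1}{-370} = 380689 - 2 \left(-439\right) \left(- \frac{1}{370}\right) = 380689 - \frac{439}{185} = \frac{70427026}{185}$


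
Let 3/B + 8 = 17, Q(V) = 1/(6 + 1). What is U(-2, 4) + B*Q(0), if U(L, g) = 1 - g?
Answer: -62/21 ≈ -2.9524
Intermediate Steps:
Q(V) = ⅐ (Q(V) = 1/7 = ⅐)
B = ⅓ (B = 3/(-8 + 17) = 3/9 = 3*(⅑) = ⅓ ≈ 0.33333)
U(-2, 4) + B*Q(0) = (1 - 1*4) + (⅓)*(⅐) = (1 - 4) + 1/21 = -3 + 1/21 = -62/21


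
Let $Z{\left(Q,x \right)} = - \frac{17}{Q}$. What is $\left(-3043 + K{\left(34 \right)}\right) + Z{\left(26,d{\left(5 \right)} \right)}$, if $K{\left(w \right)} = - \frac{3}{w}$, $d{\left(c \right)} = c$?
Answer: $- \frac{672667}{221} \approx -3043.7$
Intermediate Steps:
$\left(-3043 + K{\left(34 \right)}\right) + Z{\left(26,d{\left(5 \right)} \right)} = \left(-3043 - \frac{3}{34}\right) - \frac{17}{26} = - \frac{103465}{34} - \frac{17}{26} = - \frac{672667}{221}$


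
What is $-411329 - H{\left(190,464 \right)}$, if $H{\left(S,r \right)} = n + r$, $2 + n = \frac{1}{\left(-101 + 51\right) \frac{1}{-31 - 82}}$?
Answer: $- \frac{20589663}{50} \approx -4.1179 \cdot 10^{5}$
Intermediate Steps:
$n = \frac{13}{50}$ ($n = -2 + \frac{1}{\left(-101 + 51\right) \frac{1}{-31 - 82}} = -2 + \frac{1}{\left(-50\right) \frac{1}{-113}} = -2 + \frac{1}{\left(-50\right) \left(- \frac{1}{113}\right)} = -2 + \frac{1}{\frac{50}{113}} = -2 + \frac{113}{50} = \frac{13}{50} \approx 0.26$)
$H{\left(S,r \right)} = \frac{13}{50} + r$
$-411329 - H{\left(190,464 \right)} = -411329 - \left(\frac{13}{50} + 464\right) = -411329 - \frac{23213}{50} = - \frac{20589663}{50}$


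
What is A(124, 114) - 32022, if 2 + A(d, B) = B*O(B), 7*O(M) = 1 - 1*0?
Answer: -224054/7 ≈ -32008.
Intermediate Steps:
O(M) = ⅐ (O(M) = (1 - 1*0)/7 = (1 + 0)/7 = (⅐)*1 = ⅐)
A(d, B) = -2 + B/7 (A(d, B) = -2 + B*(⅐) = -2 + B/7)
A(124, 114) - 32022 = (-2 + (⅐)*114) - 32022 = (-2 + 114/7) - 32022 = 100/7 - 32022 = -224054/7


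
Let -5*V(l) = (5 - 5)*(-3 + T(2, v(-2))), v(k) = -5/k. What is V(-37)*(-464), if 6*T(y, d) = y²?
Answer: 0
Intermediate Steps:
T(y, d) = y²/6
V(l) = 0 (V(l) = -(5 - 5)*(-3 + (⅙)*2²)/5 = -0*(-3 + (⅙)*4) = -0*(-3 + ⅔) = -0*(-7)/3 = -⅕*0 = 0)
V(-37)*(-464) = 0*(-464) = 0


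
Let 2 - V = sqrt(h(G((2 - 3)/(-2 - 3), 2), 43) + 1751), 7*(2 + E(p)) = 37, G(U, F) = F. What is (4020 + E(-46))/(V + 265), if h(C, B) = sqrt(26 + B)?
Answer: 28163/(7*(267 - sqrt(1751 + sqrt(69)))) ≈ 17.877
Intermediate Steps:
E(p) = 23/7 (E(p) = -2 + (1/7)*37 = -2 + 37/7 = 23/7)
V = 2 - sqrt(1751 + sqrt(69)) (V = 2 - sqrt(sqrt(26 + 43) + 1751) = 2 - sqrt(sqrt(69) + 1751) = 2 - sqrt(1751 + sqrt(69)) ≈ -39.944)
(4020 + E(-46))/(V + 265) = (4020 + 23/7)/((2 - sqrt(1751 + sqrt(69))) + 265) = 28163/(7*(267 - sqrt(1751 + sqrt(69))))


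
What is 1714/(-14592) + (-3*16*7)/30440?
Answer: -3567317/27761280 ≈ -0.12850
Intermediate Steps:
1714/(-14592) + (-3*16*7)/30440 = 1714*(-1/14592) - 48*7*(1/30440) = -857/7296 - 336*1/30440 = -857/7296 - 42/3805 = -3567317/27761280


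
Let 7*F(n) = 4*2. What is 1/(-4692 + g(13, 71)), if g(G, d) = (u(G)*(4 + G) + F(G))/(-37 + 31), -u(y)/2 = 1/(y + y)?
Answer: -182/853939 ≈ -0.00021313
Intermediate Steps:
u(y) = -1/y (u(y) = -2/(y + y) = -2*1/(2*y) = -1/y)
F(n) = 8/7 (F(n) = (4*2)/7 = (⅐)*8 = 8/7)
g(G, d) = -4/21 + (4 + G)/(6*G) (g(G, d) = ((-1/G)*(4 + G) + 8/7)/(-37 + 31) = (-(4 + G)/G + 8/7)/(-6) = (8/7 - (4 + G)/G)*(-⅙) = -4/21 + (4 + G)/(6*G))
1/(-4692 + g(13, 71)) = 1/(-4692 + (1/42)*(28 - 1*13)/13) = 1/(-4692 + (1/42)*(1/13)*(28 - 13)) = 1/(-4692 + (1/42)*(1/13)*15) = 1/(-4692 + 5/182) = 1/(-853939/182) = -182/853939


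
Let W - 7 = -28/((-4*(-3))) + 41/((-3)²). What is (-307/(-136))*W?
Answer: 25481/1224 ≈ 20.818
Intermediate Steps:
W = 83/9 (W = 7 + (-28/((-4*(-3))) + 41/((-3)²)) = 7 + (-28/12 + 41/9) = 7 + (-28*1/12 + 41*(⅑)) = 7 + (-7/3 + 41/9) = 7 + 20/9 = 83/9 ≈ 9.2222)
(-307/(-136))*W = -307/(-136)*(83/9) = -307*(-1/136)*(83/9) = (307/136)*(83/9) = 25481/1224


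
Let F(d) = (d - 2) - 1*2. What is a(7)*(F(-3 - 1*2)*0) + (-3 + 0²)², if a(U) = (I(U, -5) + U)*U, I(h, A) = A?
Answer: 9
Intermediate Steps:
F(d) = -4 + d (F(d) = (-2 + d) - 2 = -4 + d)
a(U) = U*(-5 + U) (a(U) = (-5 + U)*U = U*(-5 + U))
a(7)*(F(-3 - 1*2)*0) + (-3 + 0²)² = (7*(-5 + 7))*((-4 + (-3 - 1*2))*0) + (-3 + 0²)² = (7*2)*((-4 + (-3 - 2))*0) + (-3 + 0)² = 14*((-4 - 5)*0) + (-3)² = 14*(-9*0) + 9 = 14*0 + 9 = 0 + 9 = 9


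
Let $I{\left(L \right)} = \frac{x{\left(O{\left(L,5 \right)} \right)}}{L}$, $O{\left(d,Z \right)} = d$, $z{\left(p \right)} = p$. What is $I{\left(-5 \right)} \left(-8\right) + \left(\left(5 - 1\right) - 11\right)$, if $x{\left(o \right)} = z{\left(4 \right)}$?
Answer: $- \frac{3}{5} \approx -0.6$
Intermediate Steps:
$x{\left(o \right)} = 4$
$I{\left(L \right)} = \frac{4}{L}$
$I{\left(-5 \right)} \left(-8\right) + \left(\left(5 - 1\right) - 11\right) = \frac{4}{-5} \left(-8\right) + \left(\left(5 - 1\right) - 11\right) = 4 \left(- \frac{1}{5}\right) \left(-8\right) + \left(4 - 11\right) = \left(- \frac{4}{5}\right) \left(-8\right) - 7 = \frac{32}{5} - 7 = - \frac{3}{5}$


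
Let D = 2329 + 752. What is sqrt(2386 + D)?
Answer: sqrt(5467) ≈ 73.939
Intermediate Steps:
D = 3081
sqrt(2386 + D) = sqrt(2386 + 3081) = sqrt(5467)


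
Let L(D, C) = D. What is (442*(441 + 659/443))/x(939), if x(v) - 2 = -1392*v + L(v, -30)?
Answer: -86641724/578623121 ≈ -0.14974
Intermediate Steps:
x(v) = 2 - 1391*v (x(v) = 2 + (-1392*v + v) = 2 - 1391*v)
(442*(441 + 659/443))/x(939) = (442*(441 + 659/443))/(2 - 1391*939) = (442*(441 + 659*(1/443)))/(2 - 1306149) = (442*(441 + 659/443))/(-1306147) = (442*(196022/443))*(-1/1306147) = (86641724/443)*(-1/1306147) = -86641724/578623121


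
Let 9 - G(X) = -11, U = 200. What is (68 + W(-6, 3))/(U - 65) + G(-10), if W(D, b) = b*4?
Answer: 556/27 ≈ 20.593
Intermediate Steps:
G(X) = 20 (G(X) = 9 - 1*(-11) = 9 + 11 = 20)
W(D, b) = 4*b
(68 + W(-6, 3))/(U - 65) + G(-10) = (68 + 4*3)/(200 - 65) + 20 = (68 + 12)/135 + 20 = 80*(1/135) + 20 = 16/27 + 20 = 556/27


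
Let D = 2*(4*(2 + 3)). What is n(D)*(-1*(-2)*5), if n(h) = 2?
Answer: 20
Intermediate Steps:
D = 40 (D = 2*(4*5) = 2*20 = 40)
n(D)*(-1*(-2)*5) = 2*(-1*(-2)*5) = 2*(2*5) = 2*10 = 20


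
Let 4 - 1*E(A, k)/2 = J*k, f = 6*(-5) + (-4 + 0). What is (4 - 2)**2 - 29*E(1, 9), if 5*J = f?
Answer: -18888/5 ≈ -3777.6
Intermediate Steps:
f = -34 (f = -30 - 4 = -34)
J = -34/5 (J = (1/5)*(-34) = -34/5 ≈ -6.8000)
E(A, k) = 8 + 68*k/5 (E(A, k) = 8 - (-68)*k/5 = 8 + 68*k/5)
(4 - 2)**2 - 29*E(1, 9) = (4 - 2)**2 - 29*(8 + (68/5)*9) = 2**2 - 29*(8 + 612/5) = 4 - 29*652/5 = 4 - 18908/5 = -18888/5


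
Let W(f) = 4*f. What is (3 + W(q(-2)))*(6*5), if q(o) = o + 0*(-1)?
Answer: -150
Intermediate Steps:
q(o) = o (q(o) = o + 0 = o)
(3 + W(q(-2)))*(6*5) = (3 + 4*(-2))*(6*5) = (3 - 8)*30 = -5*30 = -150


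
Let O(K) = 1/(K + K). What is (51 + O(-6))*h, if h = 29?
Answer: 17719/12 ≈ 1476.6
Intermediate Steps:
O(K) = 1/(2*K)
(51 + O(-6))*h = (51 + (1/2)/(-6))*29 = (51 + (1/2)*(-1/6))*29 = (51 - 1/12)*29 = (611/12)*29 = 17719/12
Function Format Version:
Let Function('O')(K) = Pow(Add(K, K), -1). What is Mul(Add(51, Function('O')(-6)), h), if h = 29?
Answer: Rational(17719, 12) ≈ 1476.6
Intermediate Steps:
Function('O')(K) = Mul(Rational(1, 2), Pow(K, -1)) (Function('O')(K) = Pow(Mul(2, K), -1) = Mul(Rational(1, 2), Pow(K, -1)))
Mul(Add(51, Function('O')(-6)), h) = Mul(Add(51, Mul(Rational(1, 2), Pow(-6, -1))), 29) = Mul(Add(51, Mul(Rational(1, 2), Rational(-1, 6))), 29) = Mul(Add(51, Rational(-1, 12)), 29) = Mul(Rational(611, 12), 29) = Rational(17719, 12)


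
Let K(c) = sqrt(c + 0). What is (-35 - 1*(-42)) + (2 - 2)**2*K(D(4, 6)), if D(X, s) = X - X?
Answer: 7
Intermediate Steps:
D(X, s) = 0
K(c) = sqrt(c)
(-35 - 1*(-42)) + (2 - 2)**2*K(D(4, 6)) = (-35 - 1*(-42)) + (2 - 2)**2*sqrt(0) = (-35 + 42) + 0**2*0 = 7 + 0*0 = 7 + 0 = 7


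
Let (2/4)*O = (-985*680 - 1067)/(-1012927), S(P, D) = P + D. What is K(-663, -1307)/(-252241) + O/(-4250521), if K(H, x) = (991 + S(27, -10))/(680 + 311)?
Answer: -425027780709790/97840116823698272507 ≈ -4.3441e-6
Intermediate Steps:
S(P, D) = D + P
K(H, x) = 1008/991 (K(H, x) = (991 + (-10 + 27))/(680 + 311) = (991 + 17)/991 = 1008*(1/991) = 1008/991)
O = 1341734/1012927 (O = 2*((-985*680 - 1067)/(-1012927)) = 2*((-669800 - 1067)*(-1/1012927)) = 2*(-670867*(-1/1012927)) = 2*(670867/1012927) = 1341734/1012927 ≈ 1.3246)
K(-663, -1307)/(-252241) + O/(-4250521) = (1008/991)/(-252241) + (1341734/1012927)/(-4250521) = (1008/991)*(-1/252241) + (1341734/1012927)*(-1/4250521) = -1008/249970831 - 1341734/4305467484967 = -425027780709790/97840116823698272507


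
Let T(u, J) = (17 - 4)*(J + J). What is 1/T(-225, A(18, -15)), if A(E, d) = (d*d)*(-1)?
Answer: -1/5850 ≈ -0.00017094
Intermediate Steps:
A(E, d) = -d**2 (A(E, d) = d**2*(-1) = -d**2)
T(u, J) = 26*J (T(u, J) = 13*(2*J) = 26*J)
1/T(-225, A(18, -15)) = 1/(26*(-1*(-15)**2)) = 1/(26*(-1*225)) = 1/(26*(-225)) = 1/(-5850) = -1/5850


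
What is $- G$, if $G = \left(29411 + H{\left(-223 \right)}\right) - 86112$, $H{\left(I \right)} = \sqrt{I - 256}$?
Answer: $56701 - i \sqrt{479} \approx 56701.0 - 21.886 i$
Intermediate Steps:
$H{\left(I \right)} = \sqrt{-256 + I}$
$G = -56701 + i \sqrt{479}$ ($G = \left(29411 + \sqrt{-256 - 223}\right) - 86112 = \left(29411 + \sqrt{-479}\right) - 86112 = \left(29411 + i \sqrt{479}\right) - 86112 = -56701 + i \sqrt{479} \approx -56701.0 + 21.886 i$)
$- G = - (-56701 + i \sqrt{479}) = 56701 - i \sqrt{479}$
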